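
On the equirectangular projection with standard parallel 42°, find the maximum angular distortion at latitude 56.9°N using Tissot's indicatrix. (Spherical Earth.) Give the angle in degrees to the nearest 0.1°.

With standard parallel φ₀ = 42°, the equirectangular projection gives x = Rλ cos φ₀, y = Rφ, so h = 1 and k = cos 42° / cos φ.
At 56.9°: h = 1.000, k = 1.361; principal scales a = 1.361, b = 1.000.
sin(ω/2) = (a − b)/(a + b) = 0.3608/2.361 = 0.1528, so ω = 2 arcsin(0.1528) ≈ 17.6°.

17.6°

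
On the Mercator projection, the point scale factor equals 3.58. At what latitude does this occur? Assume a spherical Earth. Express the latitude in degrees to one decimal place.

73.8°

Mercator scale is k = sec φ = 1/cos φ.
1/cos φ = 3.58  ⇒  cos φ = 0.2793  ⇒  φ = arccos(0.2793) ≈ 73.8°.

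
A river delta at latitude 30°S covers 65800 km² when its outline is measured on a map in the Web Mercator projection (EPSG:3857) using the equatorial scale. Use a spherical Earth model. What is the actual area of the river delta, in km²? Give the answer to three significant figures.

The Mercator projection is conformal; its linear scale factor is the same in every direction and equals sec φ = 1/cos φ.
Areal scale = k² = sec²φ = 1/cos²(30°) = 1/0.8660² = 1.333.
True area = apparent / (areal scale) = 65800 / 1.333 ≈ 49400 km².

49400 km²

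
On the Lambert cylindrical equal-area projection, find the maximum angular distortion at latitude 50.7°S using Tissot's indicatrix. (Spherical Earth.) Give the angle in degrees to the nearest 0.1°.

The Lambert cylindrical equal-area projection is the cylindrical equal-area projection with its standard parallel at the equator (φ₀ = 0). For cylindrical equal-area with standard parallel φ₀, h = cos φ / cos φ₀ and k = cos φ₀ / cos φ, so h·k = 1.
At 50.7°: h = 0.6334, k = 1.579; principal scales a = 1.579, b = 0.6334.
sin(ω/2) = (a − b)/(a + b) = 0.9454/2.212 = 0.4274, so ω = 2 arcsin(0.4274) ≈ 50.6°.

50.6°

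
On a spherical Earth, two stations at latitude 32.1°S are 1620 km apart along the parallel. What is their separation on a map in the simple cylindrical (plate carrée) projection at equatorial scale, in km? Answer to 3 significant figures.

Plate carrée maps x = Rλ, y = Rφ. The meridian scale is h = 1 and the parallel scale is k = 1/cos φ = sec φ.
Along the parallel, k = sec 32.1° = 1/0.8471 = 1.180.
Map distance = 1620 × 1.180 ≈ 1910 km.

1910 km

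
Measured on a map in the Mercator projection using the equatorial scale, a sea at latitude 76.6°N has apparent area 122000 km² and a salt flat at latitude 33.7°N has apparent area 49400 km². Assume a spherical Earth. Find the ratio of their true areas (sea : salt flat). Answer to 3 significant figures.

0.192

Since Mercator area scale is 1/cos²φ, the true area equals the apparent area multiplied by cos²φ.
True area of sea: 122000 × cos²(76.6°) = 122000 × 0.05371 = 6552 km².
True area of salt flat: 49400 × cos²(33.7°) = 49400 × 0.6921 = 34190 km².
Ratio = 6552 / 34190 ≈ 0.192.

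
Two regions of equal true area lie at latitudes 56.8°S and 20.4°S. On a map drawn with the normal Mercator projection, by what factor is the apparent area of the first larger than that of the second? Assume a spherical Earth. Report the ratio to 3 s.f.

2.93

Mercator is conformal with k = sec φ, so areal scale = k² = sec²φ.
At 56.8°: sec²(56.8°) = 1/0.5476² = 3.335.
At 20.4°: sec²(20.4°) = 1/0.9373² = 1.138.
Ratio = 3.335/1.138 = cos²(20.4°)/cos²(56.8°) ≈ 2.93.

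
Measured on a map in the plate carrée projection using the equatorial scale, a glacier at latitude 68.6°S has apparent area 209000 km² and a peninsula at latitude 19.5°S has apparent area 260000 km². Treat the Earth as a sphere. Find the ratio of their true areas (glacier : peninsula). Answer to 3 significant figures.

0.311

On the plate carrée, areal scale = h·k = 1 × sec φ, so true area = apparent × cos φ.
True area of glacier: 209000 × cos(68.6°) = 209000 × 0.3649 = 76260 km².
True area of peninsula: 260000 × cos(19.5°) = 260000 × 0.9426 = 245100 km².
Ratio = 76260 / 245100 ≈ 0.311.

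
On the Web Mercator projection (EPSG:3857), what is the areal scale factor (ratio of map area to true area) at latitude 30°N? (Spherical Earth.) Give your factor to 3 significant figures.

The Mercator projection is conformal; its linear scale factor is the same in every direction and equals sec φ = 1/cos φ.
Areal scale = k² = sec²φ = 1/cos²(30°) = 1/0.8660² = 1.333.

1.33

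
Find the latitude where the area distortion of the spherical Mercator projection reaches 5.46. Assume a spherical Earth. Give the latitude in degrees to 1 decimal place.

64.7°

Mercator areal scale is sec²φ.
sec²φ = 5.46  ⇒  cos²φ = 0.1832  ⇒  cos φ = 0.4280.
φ = arccos(0.4280) ≈ 64.7°.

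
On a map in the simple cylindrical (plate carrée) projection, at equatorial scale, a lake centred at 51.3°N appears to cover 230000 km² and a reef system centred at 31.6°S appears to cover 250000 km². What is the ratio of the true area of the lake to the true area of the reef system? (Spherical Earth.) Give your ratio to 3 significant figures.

0.675

On the plate carrée, areal scale = h·k = 1 × sec φ, so true area = apparent × cos φ.
True area of lake: 230000 × cos(51.3°) = 230000 × 0.6252 = 143800 km².
True area of reef system: 250000 × cos(31.6°) = 250000 × 0.8517 = 212900 km².
Ratio = 143800 / 212900 ≈ 0.675.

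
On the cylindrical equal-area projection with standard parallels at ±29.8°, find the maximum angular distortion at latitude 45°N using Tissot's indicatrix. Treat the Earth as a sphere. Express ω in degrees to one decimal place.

For cylindrical equal-area with standard parallel φ₀, h = cos φ / cos φ₀ and k = cos φ₀ / cos φ, so h·k = 1.
At 45°: h = 0.8149, k = 1.227; principal scales a = 1.227, b = 0.8149.
sin(ω/2) = (a − b)/(a + b) = 0.4123/2.042 = 0.2019, so ω = 2 arcsin(0.2019) ≈ 23.3°.

23.3°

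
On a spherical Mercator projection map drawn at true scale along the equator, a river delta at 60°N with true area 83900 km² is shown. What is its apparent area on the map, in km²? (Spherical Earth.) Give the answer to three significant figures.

For Mercator, h = k = sec φ (a conformal cylindrical projection has a single point scale, 1/cos φ).
Areal scale = k² = sec²φ = 1/cos²(60°) = 1/0.5000² = 4.000.
Apparent area = 83900 × 4.000 ≈ 336000 km².

336000 km²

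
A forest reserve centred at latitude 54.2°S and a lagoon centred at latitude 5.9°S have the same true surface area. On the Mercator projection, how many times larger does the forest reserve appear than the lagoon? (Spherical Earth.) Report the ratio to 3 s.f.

Mercator is conformal with k = sec φ, so areal scale = k² = sec²φ.
At 54.2°: sec²(54.2°) = 1/0.5850² = 2.922.
At 5.9°: sec²(5.9°) = 1/0.9947² = 1.011.
Ratio = 2.922/1.011 = cos²(5.9°)/cos²(54.2°) ≈ 2.89.

2.89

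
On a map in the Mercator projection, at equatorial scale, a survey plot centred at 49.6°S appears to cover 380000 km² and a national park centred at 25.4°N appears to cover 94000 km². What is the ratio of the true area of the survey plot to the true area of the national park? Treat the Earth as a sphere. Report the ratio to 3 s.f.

2.08

Since Mercator area scale is 1/cos²φ, the true area equals the apparent area multiplied by cos²φ.
True area of survey plot: 380000 × cos²(49.6°) = 380000 × 0.4201 = 159600 km².
True area of national park: 94000 × cos²(25.4°) = 94000 × 0.8160 = 76710 km².
Ratio = 159600 / 76710 ≈ 2.08.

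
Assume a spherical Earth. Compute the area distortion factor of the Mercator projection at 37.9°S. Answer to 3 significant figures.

The Mercator projection is conformal; its linear scale factor is the same in every direction and equals sec φ = 1/cos φ.
Areal scale = k² = sec²φ = 1/cos²(37.9°) = 1/0.7891² = 1.606.

1.61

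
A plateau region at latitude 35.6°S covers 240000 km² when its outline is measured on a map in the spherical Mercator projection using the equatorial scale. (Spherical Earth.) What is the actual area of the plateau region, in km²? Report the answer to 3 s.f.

Mercator is conformal, so the point scale is isotropic: h = k = sec φ = 1/cos φ.
Areal scale = k² = sec²φ = 1/cos²(35.6°) = 1/0.8131² = 1.513.
True area = apparent / (areal scale) = 240000 / 1.513 ≈ 159000 km².

159000 km²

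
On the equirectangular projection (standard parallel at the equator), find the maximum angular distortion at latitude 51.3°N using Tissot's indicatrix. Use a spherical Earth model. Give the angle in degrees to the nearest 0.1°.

26.7°

For the equirectangular projection with φ₀ = 0 (plate carrée), h = 1 along meridians and k = sec φ along parallels.
At 51.3°: h = 1.000, k = 1.599; principal scales a = 1.599, b = 1.000.
sin(ω/2) = (a − b)/(a + b) = 0.5994/2.599 = 0.2306, so ω = 2 arcsin(0.2306) ≈ 26.7°.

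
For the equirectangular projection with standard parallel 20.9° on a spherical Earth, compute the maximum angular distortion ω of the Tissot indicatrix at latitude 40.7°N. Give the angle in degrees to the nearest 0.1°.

11.9°

With standard parallel φ₀ = 20.9°, the equirectangular projection gives x = Rλ cos φ₀, y = Rφ, so h = 1 and k = cos 20.9° / cos φ.
At 40.7°: h = 1.000, k = 1.232; principal scales a = 1.232, b = 1.000.
sin(ω/2) = (a − b)/(a + b) = 0.2322/2.232 = 0.1040, so ω = 2 arcsin(0.1040) ≈ 11.9°.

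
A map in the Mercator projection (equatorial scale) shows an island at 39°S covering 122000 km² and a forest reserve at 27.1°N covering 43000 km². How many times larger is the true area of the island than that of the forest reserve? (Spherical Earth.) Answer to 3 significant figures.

2.16

On Mercator the areal scale is sec²φ, so true area = apparent × cos²φ.
True area of island: 122000 × cos²(39°) = 122000 × 0.6040 = 73680 km².
True area of forest reserve: 43000 × cos²(27.1°) = 43000 × 0.7925 = 34080 km².
Ratio = 73680 / 34080 ≈ 2.16.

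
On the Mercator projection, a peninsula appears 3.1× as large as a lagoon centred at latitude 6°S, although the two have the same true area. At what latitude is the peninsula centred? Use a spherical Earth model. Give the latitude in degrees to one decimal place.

On Mercator, (apparent₁)/(apparent₂) = sec²φ₁ / sec²φ₂ when true areas are equal.
cos²φ₂ / cos²φ₁ = 3.1  ⇒  cos φ₁ = cos 6° / √3.1 = 0.9945/1.761 = 0.5649.
φ₁ = arccos(0.5649) ≈ 55.6°.

55.6°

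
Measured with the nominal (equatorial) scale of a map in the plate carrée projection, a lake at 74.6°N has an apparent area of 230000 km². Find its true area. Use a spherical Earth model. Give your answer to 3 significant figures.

Plate carrée maps x = Rλ, y = Rφ. The meridian scale is h = 1 and the parallel scale is k = 1/cos φ = sec φ.
Areal scale = h·k = 1 × sec φ; at 74.6°, h = 1.000, k = 3.766, so h·k = 3.766.
True area = apparent / (areal scale) = 230000 / 3.766 ≈ 61100 km².

61100 km²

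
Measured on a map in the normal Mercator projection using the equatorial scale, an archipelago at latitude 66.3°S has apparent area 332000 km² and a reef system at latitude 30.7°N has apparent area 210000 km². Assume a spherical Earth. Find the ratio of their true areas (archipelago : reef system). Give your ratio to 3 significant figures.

0.345

Since Mercator area scale is 1/cos²φ, the true area equals the apparent area multiplied by cos²φ.
True area of archipelago: 332000 × cos²(66.3°) = 332000 × 0.1616 = 53640 km².
True area of reef system: 210000 × cos²(30.7°) = 210000 × 0.7393 = 155300 km².
Ratio = 53640 / 155300 ≈ 0.345.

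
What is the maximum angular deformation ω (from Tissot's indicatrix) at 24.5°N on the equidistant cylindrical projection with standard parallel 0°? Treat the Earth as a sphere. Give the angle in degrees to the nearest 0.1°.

In the plate carrée (x = Rλ, y = Rφ), meridians are true-scale (h = 1) and parallels are stretched by k = sec φ.
At 24.5°: h = 1.000, k = 1.099; principal scales a = 1.099, b = 1.000.
sin(ω/2) = (a − b)/(a + b) = 0.09895/2.099 = 0.04714, so ω = 2 arcsin(0.04714) ≈ 5.4°.

5.4°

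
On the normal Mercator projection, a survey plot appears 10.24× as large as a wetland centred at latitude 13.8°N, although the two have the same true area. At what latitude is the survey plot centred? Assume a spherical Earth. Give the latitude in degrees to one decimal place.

72.3°

Mercator areal scale is sec²φ, so apparent-area ratio = sec²φ₁ / sec²φ₂ = cos²φ₂ / cos²φ₁.
cos²φ₂ / cos²φ₁ = 10.24  ⇒  cos φ₁ = cos 13.8° / √10.24 = 0.9711/3.200 = 0.3035.
φ₁ = arccos(0.3035) ≈ 72.3°.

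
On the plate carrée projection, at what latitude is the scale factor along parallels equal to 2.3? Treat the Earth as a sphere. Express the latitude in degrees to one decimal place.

64.2°

Plate carrée: h = 1, k = sec φ along parallels.
sec φ = 2.3  ⇒  cos φ = 0.4348  ⇒  φ ≈ 64.2°.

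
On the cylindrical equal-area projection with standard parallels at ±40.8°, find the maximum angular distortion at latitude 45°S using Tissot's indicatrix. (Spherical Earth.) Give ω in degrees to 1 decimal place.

For cylindrical equal-area with standard parallel φ₀, h = cos φ / cos φ₀ and k = cos φ₀ / cos φ, so h·k = 1.
At 45°: h = 0.9341, k = 1.071; principal scales a = 1.071, b = 0.9341.
sin(ω/2) = (a − b)/(a + b) = 0.1365/2.005 = 0.06807, so ω = 2 arcsin(0.06807) ≈ 7.8°.

7.8°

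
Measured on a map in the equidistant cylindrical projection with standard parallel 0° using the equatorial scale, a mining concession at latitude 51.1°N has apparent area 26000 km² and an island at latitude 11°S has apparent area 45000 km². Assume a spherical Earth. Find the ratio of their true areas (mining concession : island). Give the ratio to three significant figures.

On the plate carrée, areal scale = h·k = 1 × sec φ, so true area = apparent × cos φ.
True area of mining concession: 26000 × cos(51.1°) = 26000 × 0.6280 = 16330 km².
True area of island: 45000 × cos(11°) = 45000 × 0.9816 = 44170 km².
Ratio = 16330 / 44170 ≈ 0.370.

0.370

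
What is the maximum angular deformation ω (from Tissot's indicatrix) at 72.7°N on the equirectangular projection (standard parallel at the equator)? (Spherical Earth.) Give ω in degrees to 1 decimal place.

For the equirectangular projection with φ₀ = 0 (plate carrée), h = 1 along meridians and k = sec φ along parallels.
At 72.7°: h = 1.000, k = 3.363; principal scales a = 3.363, b = 1.000.
sin(ω/2) = (a − b)/(a + b) = 2.363/4.363 = 0.5416, so ω = 2 arcsin(0.5416) ≈ 65.6°.

65.6°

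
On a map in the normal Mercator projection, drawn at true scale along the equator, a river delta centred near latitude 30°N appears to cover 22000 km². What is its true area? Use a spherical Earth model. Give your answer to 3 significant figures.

16500 km²

For Mercator, h = k = sec φ (a conformal cylindrical projection has a single point scale, 1/cos φ).
Areal scale = k² = sec²φ = 1/cos²(30°) = 1/0.8660² = 1.333.
True area = apparent / (areal scale) = 22000 / 1.333 ≈ 16500 km².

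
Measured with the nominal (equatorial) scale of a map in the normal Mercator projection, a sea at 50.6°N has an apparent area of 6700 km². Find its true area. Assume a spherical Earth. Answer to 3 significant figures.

The Mercator projection is conformal; its linear scale factor is the same in every direction and equals sec φ = 1/cos φ.
Areal scale = k² = sec²φ = 1/cos²(50.6°) = 1/0.6347² = 2.482.
True area = apparent / (areal scale) = 6700 / 2.482 ≈ 2700 km².

2700 km²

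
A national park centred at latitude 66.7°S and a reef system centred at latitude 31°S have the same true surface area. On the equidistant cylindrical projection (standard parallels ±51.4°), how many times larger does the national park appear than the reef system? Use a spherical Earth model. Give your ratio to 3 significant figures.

The equidistant cylindrical projection with φ₀ = 51.4° has h = 1 (meridians true) and k = cos φ₀ / cos φ along parallels.
Areal scale at 66.7°: h·k = 1.000 × 1.577 = 1.577.
Areal scale at 31°: h·k = 1.000 × 0.7278 = 0.7278.
Ratio = 1.577/0.7278 ≈ 2.17.

2.17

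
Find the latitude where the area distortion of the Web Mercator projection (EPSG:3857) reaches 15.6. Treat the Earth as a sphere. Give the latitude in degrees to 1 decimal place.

75.3°

Mercator areal scale is sec²φ.
sec²φ = 15.6  ⇒  cos²φ = 0.06410  ⇒  cos φ = 0.2532.
φ = arccos(0.2532) ≈ 75.3°.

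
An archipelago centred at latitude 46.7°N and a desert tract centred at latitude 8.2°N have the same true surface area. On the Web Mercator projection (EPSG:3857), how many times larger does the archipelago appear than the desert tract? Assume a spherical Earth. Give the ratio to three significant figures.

On Mercator, area is exaggerated by sec²φ = 1/cos²φ.
At 46.7°: sec²(46.7°) = 1/0.6858² = 2.126.
At 8.2°: sec²(8.2°) = 1/0.9898² = 1.021.
Ratio = 2.126/1.021 = cos²(8.2°)/cos²(46.7°) ≈ 2.08.

2.08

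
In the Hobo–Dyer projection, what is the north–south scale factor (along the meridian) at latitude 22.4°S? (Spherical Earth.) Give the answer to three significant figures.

1.17

The Hobo–Dyer projection is cylindrical equal-area with φ₀ = 37.5°. Cylindrical equal-area (φ₀ = 37.5°): h = cos φ / cos 37.5° along meridians, k = cos 37.5° / cos φ along parallels; h·k = 1.
h = cos 22.4° / cos 37.5° = 0.9245/0.7934 = 1.165.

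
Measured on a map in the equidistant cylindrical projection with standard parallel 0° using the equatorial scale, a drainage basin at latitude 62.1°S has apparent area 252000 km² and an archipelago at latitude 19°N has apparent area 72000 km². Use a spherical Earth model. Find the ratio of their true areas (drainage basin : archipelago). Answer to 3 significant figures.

On the plate carrée, areal scale = h·k = 1 × sec φ, so true area = apparent × cos φ.
True area of drainage basin: 252000 × cos(62.1°) = 252000 × 0.4679 = 117900 km².
True area of archipelago: 72000 × cos(19°) = 72000 × 0.9455 = 68080 km².
Ratio = 117900 / 68080 ≈ 1.73.

1.73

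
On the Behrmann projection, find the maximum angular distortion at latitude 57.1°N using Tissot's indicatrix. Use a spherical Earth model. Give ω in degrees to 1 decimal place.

Behrmann is a cylindrical equal-area projection with standard parallels at ±30°. A cylindrical equal-area projection with standard parallel φ₀ has meridian scale h = cos φ / cos φ₀ and parallel scale k = cos φ₀ / cos φ (so areas are preserved, h·k = 1).
At 57.1°: h = 0.6272, k = 1.594; principal scales a = 1.594, b = 0.6272.
sin(ω/2) = (a − b)/(a + b) = 0.9672/2.222 = 0.4354, so ω = 2 arcsin(0.4354) ≈ 51.6°.

51.6°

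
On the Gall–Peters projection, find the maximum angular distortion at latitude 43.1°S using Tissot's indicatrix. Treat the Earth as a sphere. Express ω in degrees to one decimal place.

3.7°

The Gall–Peters projection is cylindrical equal-area with φ₀ = 45°. A cylindrical equal-area projection with standard parallel φ₀ has meridian scale h = cos φ / cos φ₀ and parallel scale k = cos φ₀ / cos φ (so areas are preserved, h·k = 1).
At 43.1°: h = 1.033, k = 0.9684; principal scales a = 1.033, b = 0.9684.
sin(ω/2) = (a − b)/(a + b) = 0.06418/2.001 = 0.03207, so ω = 2 arcsin(0.03207) ≈ 3.7°.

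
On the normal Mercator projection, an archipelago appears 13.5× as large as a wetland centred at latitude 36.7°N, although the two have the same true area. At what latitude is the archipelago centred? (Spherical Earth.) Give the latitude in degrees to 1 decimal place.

77.4°

For equal true areas on Mercator, apparent areas scale as sec²φ, so the ratio is cos²φ₂ / cos²φ₁.
cos²φ₂ / cos²φ₁ = 13.5  ⇒  cos φ₁ = cos 36.7° / √13.5 = 0.8018/3.674 = 0.2182.
φ₁ = arccos(0.2182) ≈ 77.4°.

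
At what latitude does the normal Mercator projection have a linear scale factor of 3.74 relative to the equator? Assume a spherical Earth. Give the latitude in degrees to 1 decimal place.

Mercator scale is k = sec φ = 1/cos φ.
1/cos φ = 3.74  ⇒  cos φ = 0.2674  ⇒  φ = arccos(0.2674) ≈ 74.5°.

74.5°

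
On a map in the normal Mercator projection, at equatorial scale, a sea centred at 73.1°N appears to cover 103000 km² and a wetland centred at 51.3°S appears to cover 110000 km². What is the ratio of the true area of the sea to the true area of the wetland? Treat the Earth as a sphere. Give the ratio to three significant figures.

On Mercator the areal scale is sec²φ, so true area = apparent × cos²φ.
True area of sea: 103000 × cos²(73.1°) = 103000 × 0.08451 = 8704 km².
True area of wetland: 110000 × cos²(51.3°) = 110000 × 0.3909 = 43000 km².
Ratio = 8704 / 43000 ≈ 0.202.

0.202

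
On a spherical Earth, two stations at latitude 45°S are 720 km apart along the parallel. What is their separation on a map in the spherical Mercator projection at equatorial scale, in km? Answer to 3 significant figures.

1020 km

The Mercator projection is conformal; its linear scale factor is the same in every direction and equals sec φ = 1/cos φ.
Along the parallel, k = sec 45° = 1/0.7071 = 1.414.
Map distance = 720 × 1.414 ≈ 1020 km.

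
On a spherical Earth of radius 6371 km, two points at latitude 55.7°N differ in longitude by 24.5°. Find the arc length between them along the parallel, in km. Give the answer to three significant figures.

1540 km

Arc length along a parallel = R cos φ · Δλ (with Δλ in radians).
= 6371 × cos 55.7° × (24.5° × π/180) = 6371 × 0.5635 × 0.4276 ≈ 1540 km.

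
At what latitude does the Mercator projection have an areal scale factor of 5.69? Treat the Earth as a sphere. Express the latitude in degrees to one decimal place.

65.2°

Mercator areal scale is sec²φ.
sec²φ = 5.69  ⇒  cos²φ = 0.1757  ⇒  cos φ = 0.4192.
φ = arccos(0.4192) ≈ 65.2°.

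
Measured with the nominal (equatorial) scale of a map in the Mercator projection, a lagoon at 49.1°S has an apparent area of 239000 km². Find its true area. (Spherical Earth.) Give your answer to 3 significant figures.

The Mercator projection is conformal; its linear scale factor is the same in every direction and equals sec φ = 1/cos φ.
Areal scale = k² = sec²φ = 1/cos²(49.1°) = 1/0.6547² = 2.333.
True area = apparent / (areal scale) = 239000 / 2.333 ≈ 102000 km².

102000 km²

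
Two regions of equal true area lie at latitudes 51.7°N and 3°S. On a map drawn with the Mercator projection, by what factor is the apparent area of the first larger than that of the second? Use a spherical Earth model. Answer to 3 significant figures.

Mercator is conformal with k = sec φ, so areal scale = k² = sec²φ.
At 51.7°: sec²(51.7°) = 1/0.6198² = 2.603.
At 3°: sec²(3°) = 1/0.9986² = 1.003.
Ratio = 2.603/1.003 = cos²(3°)/cos²(51.7°) ≈ 2.60.

2.60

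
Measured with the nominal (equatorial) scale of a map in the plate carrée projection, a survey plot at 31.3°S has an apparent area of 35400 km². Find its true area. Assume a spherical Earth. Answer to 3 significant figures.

In the plate carrée (x = Rλ, y = Rφ), meridians are true-scale (h = 1) and parallels are stretched by k = sec φ.
Areal scale = h·k = 1 × sec φ; at 31.3°, h = 1.000, k = 1.170, so h·k = 1.170.
True area = apparent / (areal scale) = 35400 / 1.170 ≈ 30200 km².

30200 km²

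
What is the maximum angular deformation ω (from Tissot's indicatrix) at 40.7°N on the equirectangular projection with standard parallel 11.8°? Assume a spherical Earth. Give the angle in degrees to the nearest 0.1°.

The equidistant cylindrical projection with φ₀ = 11.8° has h = 1 (meridians true) and k = cos φ₀ / cos φ along parallels.
At 40.7°: h = 1.000, k = 1.291; principal scales a = 1.291, b = 1.000.
sin(ω/2) = (a − b)/(a + b) = 0.2912/2.291 = 0.1271, so ω = 2 arcsin(0.1271) ≈ 14.6°.

14.6°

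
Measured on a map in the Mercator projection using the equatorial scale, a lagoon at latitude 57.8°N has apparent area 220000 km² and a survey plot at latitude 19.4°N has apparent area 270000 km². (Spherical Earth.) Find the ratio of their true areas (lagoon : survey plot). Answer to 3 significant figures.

0.260

Mercator's areal exaggeration is sec²φ; hence true area = (apparent area) · cos²φ.
True area of lagoon: 220000 × cos²(57.8°) = 220000 × 0.2840 = 62470 km².
True area of survey plot: 270000 × cos²(19.4°) = 270000 × 0.8897 = 240200 km².
Ratio = 62470 / 240200 ≈ 0.260.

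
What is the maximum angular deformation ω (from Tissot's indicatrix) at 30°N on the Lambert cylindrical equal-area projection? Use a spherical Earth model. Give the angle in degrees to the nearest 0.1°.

16.4°

The Lambert cylindrical equal-area projection is the cylindrical equal-area projection with its standard parallel at the equator (φ₀ = 0). Cylindrical equal-area (φ₀ = 0°): h = cos φ / cos 0° along meridians, k = cos 0° / cos φ along parallels; h·k = 1.
At 30°: h = 0.8660, k = 1.155; principal scales a = 1.155, b = 0.8660.
sin(ω/2) = (a − b)/(a + b) = 0.2887/2.021 = 0.1429, so ω = 2 arcsin(0.1429) ≈ 16.4°.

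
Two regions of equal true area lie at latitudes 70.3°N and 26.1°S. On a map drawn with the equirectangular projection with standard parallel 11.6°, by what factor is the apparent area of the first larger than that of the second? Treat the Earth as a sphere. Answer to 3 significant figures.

2.66

With standard parallel φ₀ = 11.6°, the equirectangular projection gives x = Rλ cos φ₀, y = Rφ, so h = 1 and k = cos 11.6° / cos φ.
Areal scale at 70.3°: h·k = 1.000 × 2.906 = 2.906.
Areal scale at 26.1°: h·k = 1.000 × 1.091 = 1.091.
Ratio = 2.906/1.091 ≈ 2.66.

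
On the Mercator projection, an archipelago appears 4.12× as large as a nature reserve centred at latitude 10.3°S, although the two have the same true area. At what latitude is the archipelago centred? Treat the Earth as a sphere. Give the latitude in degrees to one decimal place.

For equal true areas on Mercator, apparent areas scale as sec²φ, so the ratio is cos²φ₂ / cos²φ₁.
cos²φ₂ / cos²φ₁ = 4.12  ⇒  cos φ₁ = cos 10.3° / √4.12 = 0.9839/2.030 = 0.4847.
φ₁ = arccos(0.4847) ≈ 61.0°.

61.0°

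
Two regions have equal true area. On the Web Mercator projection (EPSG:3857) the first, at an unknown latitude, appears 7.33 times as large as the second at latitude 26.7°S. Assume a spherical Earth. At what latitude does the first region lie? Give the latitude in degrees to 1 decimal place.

70.7°

Mercator areal scale is sec²φ, so apparent-area ratio = sec²φ₁ / sec²φ₂ = cos²φ₂ / cos²φ₁.
cos²φ₂ / cos²φ₁ = 7.33  ⇒  cos φ₁ = cos 26.7° / √7.33 = 0.8934/2.707 = 0.3300.
φ₁ = arccos(0.3300) ≈ 70.7°.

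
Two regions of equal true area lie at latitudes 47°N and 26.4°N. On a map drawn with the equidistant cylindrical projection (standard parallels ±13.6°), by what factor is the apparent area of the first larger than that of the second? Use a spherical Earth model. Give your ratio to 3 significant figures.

1.31

In the equirectangular projection with standard parallel φ₀ = 13.6° (x = Rλ cos φ₀, y = Rφ), meridians are true-scale (h = 1) and the parallel scale is k = cos φ₀ / cos φ.
Areal scale at 47°: h·k = 1.000 × 1.425 = 1.425.
Areal scale at 26.4°: h·k = 1.000 × 1.085 = 1.085.
Ratio = 1.425/1.085 ≈ 1.31.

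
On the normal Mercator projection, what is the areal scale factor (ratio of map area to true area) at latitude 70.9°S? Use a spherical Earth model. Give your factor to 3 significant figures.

9.34

The Mercator projection is conformal; its linear scale factor is the same in every direction and equals sec φ = 1/cos φ.
Areal scale = k² = sec²φ = 1/cos²(70.9°) = 1/0.3272² = 9.340.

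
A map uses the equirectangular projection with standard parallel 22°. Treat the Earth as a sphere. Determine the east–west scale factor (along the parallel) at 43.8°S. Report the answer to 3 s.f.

With standard parallel φ₀ = 22°, the equirectangular projection gives x = Rλ cos φ₀, y = Rφ, so h = 1 and k = cos 22° / cos φ.
k = cos 22° / cos 43.8° = 0.9272/0.7218 = 1.285.

1.28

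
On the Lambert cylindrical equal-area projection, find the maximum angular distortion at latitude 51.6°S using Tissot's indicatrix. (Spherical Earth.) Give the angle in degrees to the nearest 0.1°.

52.6°

The Lambert cylindrical equal-area projection is the cylindrical equal-area projection with its standard parallel at the equator (φ₀ = 0). For cylindrical equal-area with standard parallel φ₀, h = cos φ / cos φ₀ and k = cos φ₀ / cos φ, so h·k = 1.
At 51.6°: h = 0.6211, k = 1.610; principal scales a = 1.610, b = 0.6211.
sin(ω/2) = (a − b)/(a + b) = 0.9888/2.231 = 0.4432, so ω = 2 arcsin(0.4432) ≈ 52.6°.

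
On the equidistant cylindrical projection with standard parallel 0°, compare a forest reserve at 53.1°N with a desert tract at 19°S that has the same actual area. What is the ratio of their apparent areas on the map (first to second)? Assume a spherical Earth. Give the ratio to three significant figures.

Plate carrée maps x = Rλ, y = Rφ. The meridian scale is h = 1 and the parallel scale is k = 1/cos φ = sec φ.
Areal scale at 53.1°: h·k = 1.000 × 1.666 = 1.666.
Areal scale at 19°: h·k = 1.000 × 1.058 = 1.058.
Ratio = 1.666/1.058 ≈ 1.57.

1.57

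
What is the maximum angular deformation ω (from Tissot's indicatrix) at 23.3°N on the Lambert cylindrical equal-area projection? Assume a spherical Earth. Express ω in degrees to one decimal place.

9.7°

The Lambert cylindrical equal-area projection is the cylindrical equal-area projection with its standard parallel at the equator (φ₀ = 0). For cylindrical equal-area with standard parallel φ₀, h = cos φ / cos φ₀ and k = cos φ₀ / cos φ, so h·k = 1.
At 23.3°: h = 0.9184, k = 1.089; principal scales a = 1.089, b = 0.9184.
sin(ω/2) = (a − b)/(a + b) = 0.1703/2.007 = 0.08487, so ω = 2 arcsin(0.08487) ≈ 9.7°.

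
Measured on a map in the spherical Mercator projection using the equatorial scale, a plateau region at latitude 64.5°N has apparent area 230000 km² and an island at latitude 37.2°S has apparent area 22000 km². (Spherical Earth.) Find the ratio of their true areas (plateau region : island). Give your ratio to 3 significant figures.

3.05

On Mercator the areal scale is sec²φ, so true area = apparent × cos²φ.
True area of plateau region: 230000 × cos²(64.5°) = 230000 × 0.1853 = 42630 km².
True area of island: 22000 × cos²(37.2°) = 22000 × 0.6345 = 13960 km².
Ratio = 42630 / 13960 ≈ 3.05.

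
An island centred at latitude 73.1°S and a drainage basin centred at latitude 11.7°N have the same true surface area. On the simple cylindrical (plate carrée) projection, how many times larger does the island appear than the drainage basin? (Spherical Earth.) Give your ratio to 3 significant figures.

In the plate carrée (x = Rλ, y = Rφ), meridians are true-scale (h = 1) and parallels are stretched by k = sec φ.
Areal scale at 73.1°: h·k = 1.000 × 3.440 = 3.440.
Areal scale at 11.7°: h·k = 1.000 × 1.021 = 1.021.
Ratio = 3.440/1.021 ≈ 3.37.

3.37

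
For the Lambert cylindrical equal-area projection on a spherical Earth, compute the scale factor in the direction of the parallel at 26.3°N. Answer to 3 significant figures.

The Lambert cylindrical equal-area projection is the cylindrical equal-area projection with its standard parallel at the equator (φ₀ = 0). A cylindrical equal-area projection with standard parallel φ₀ has meridian scale h = cos φ / cos φ₀ and parallel scale k = cos φ₀ / cos φ (so areas are preserved, h·k = 1).
k = cos 0° / cos 26.3° = 1.000/0.8965 = 1.115.

1.12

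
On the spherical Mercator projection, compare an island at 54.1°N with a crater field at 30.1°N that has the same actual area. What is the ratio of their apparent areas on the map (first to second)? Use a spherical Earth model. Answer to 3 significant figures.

2.18

On Mercator, area is exaggerated by sec²φ = 1/cos²φ.
At 54.1°: sec²(54.1°) = 1/0.5864² = 2.908.
At 30.1°: sec²(30.1°) = 1/0.8652² = 1.336.
Ratio = 2.908/1.336 = cos²(30.1°)/cos²(54.1°) ≈ 2.18.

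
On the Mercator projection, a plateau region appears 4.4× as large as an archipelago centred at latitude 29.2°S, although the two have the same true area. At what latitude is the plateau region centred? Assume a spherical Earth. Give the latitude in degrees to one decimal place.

65.4°

For equal true areas on Mercator, apparent areas scale as sec²φ, so the ratio is cos²φ₂ / cos²φ₁.
cos²φ₂ / cos²φ₁ = 4.4  ⇒  cos φ₁ = cos 29.2° / √4.4 = 0.8729/2.098 = 0.4161.
φ₁ = arccos(0.4161) ≈ 65.4°.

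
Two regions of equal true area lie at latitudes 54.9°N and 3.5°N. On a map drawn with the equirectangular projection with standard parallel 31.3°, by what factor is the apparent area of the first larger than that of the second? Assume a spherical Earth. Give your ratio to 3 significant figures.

1.74

The equidistant cylindrical projection with φ₀ = 31.3° has h = 1 (meridians true) and k = cos φ₀ / cos φ along parallels.
Areal scale at 54.9°: h·k = 1.000 × 1.486 = 1.486.
Areal scale at 3.5°: h·k = 1.000 × 0.8561 = 0.8561.
Ratio = 1.486/0.8561 ≈ 1.74.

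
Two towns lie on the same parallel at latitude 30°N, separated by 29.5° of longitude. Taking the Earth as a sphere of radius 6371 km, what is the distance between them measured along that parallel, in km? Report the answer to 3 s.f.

2840 km

Arc length along a parallel = R cos φ · Δλ (with Δλ in radians).
= 6371 × cos 30° × (29.5° × π/180) = 6371 × 0.8660 × 0.5149 ≈ 2840 km.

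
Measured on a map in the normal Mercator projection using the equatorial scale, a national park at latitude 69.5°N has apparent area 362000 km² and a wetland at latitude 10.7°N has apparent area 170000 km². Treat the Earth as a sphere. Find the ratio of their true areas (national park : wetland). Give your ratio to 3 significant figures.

0.270

Mercator's areal exaggeration is sec²φ; hence true area = (apparent area) · cos²φ.
True area of national park: 362000 × cos²(69.5°) = 362000 × 0.1226 = 44400 km².
True area of wetland: 170000 × cos²(10.7°) = 170000 × 0.9655 = 164100 km².
Ratio = 44400 / 164100 ≈ 0.270.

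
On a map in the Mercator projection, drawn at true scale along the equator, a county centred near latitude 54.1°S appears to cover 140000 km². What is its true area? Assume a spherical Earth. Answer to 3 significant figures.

The Mercator projection is conformal; its linear scale factor is the same in every direction and equals sec φ = 1/cos φ.
Areal scale = k² = sec²φ = 1/cos²(54.1°) = 1/0.5864² = 2.908.
True area = apparent / (areal scale) = 140000 / 2.908 ≈ 48100 km².

48100 km²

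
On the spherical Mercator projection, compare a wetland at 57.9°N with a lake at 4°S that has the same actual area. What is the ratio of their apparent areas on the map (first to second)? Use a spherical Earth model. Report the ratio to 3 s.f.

Mercator is conformal with k = sec φ, so areal scale = k² = sec²φ.
At 57.9°: sec²(57.9°) = 1/0.5314² = 3.541.
At 4°: sec²(4°) = 1/0.9976² = 1.005.
Ratio = 3.541/1.005 = cos²(4°)/cos²(57.9°) ≈ 3.52.

3.52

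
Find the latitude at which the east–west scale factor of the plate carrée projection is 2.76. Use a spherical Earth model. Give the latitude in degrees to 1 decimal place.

68.8°

Plate carrée: h = 1, k = sec φ along parallels.
sec φ = 2.76  ⇒  cos φ = 0.3623  ⇒  φ ≈ 68.8°.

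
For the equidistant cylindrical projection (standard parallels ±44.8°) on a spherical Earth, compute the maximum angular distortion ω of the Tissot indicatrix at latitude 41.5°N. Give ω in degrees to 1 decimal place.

The equidistant cylindrical projection with φ₀ = 44.8° has h = 1 (meridians true) and k = cos φ₀ / cos φ along parallels.
At 41.5°: h = 1.000, k = 0.9474; principal scales a = 1.000, b = 0.9474.
sin(ω/2) = (a − b)/(a + b) = 0.05259/1.947 = 0.02700, so ω = 2 arcsin(0.02700) ≈ 3.1°.

3.1°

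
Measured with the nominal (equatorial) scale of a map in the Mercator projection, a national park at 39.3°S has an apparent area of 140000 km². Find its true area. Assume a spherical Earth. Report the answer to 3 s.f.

83800 km²

The Mercator projection is conformal; its linear scale factor is the same in every direction and equals sec φ = 1/cos φ.
Areal scale = k² = sec²φ = 1/cos²(39.3°) = 1/0.7738² = 1.670.
True area = apparent / (areal scale) = 140000 / 1.670 ≈ 83800 km².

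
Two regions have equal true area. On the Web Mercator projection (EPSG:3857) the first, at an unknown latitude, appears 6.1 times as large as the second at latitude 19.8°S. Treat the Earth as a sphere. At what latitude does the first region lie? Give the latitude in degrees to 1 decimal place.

67.6°

Mercator areal scale is sec²φ, so apparent-area ratio = sec²φ₁ / sec²φ₂ = cos²φ₂ / cos²φ₁.
cos²φ₂ / cos²φ₁ = 6.1  ⇒  cos φ₁ = cos 19.8° / √6.1 = 0.9409/2.470 = 0.3810.
φ₁ = arccos(0.3810) ≈ 67.6°.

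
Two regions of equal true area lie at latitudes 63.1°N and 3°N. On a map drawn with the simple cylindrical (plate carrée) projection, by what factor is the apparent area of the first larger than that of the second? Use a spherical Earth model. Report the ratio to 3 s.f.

Plate carrée maps x = Rλ, y = Rφ. The meridian scale is h = 1 and the parallel scale is k = 1/cos φ = sec φ.
Areal scale at 63.1°: h·k = 1.000 × 2.210 = 2.210.
Areal scale at 3°: h·k = 1.000 × 1.001 = 1.001.
Ratio = 2.210/1.001 ≈ 2.21.

2.21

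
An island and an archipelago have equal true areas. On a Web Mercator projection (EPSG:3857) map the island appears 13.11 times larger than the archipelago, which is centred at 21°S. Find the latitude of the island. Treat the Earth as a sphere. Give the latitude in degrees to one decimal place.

75.1°

Mercator areal scale is sec²φ, so apparent-area ratio = sec²φ₁ / sec²φ₂ = cos²φ₂ / cos²φ₁.
cos²φ₂ / cos²φ₁ = 13.11  ⇒  cos φ₁ = cos 21° / √13.11 = 0.9336/3.621 = 0.2578.
φ₁ = arccos(0.2578) ≈ 75.1°.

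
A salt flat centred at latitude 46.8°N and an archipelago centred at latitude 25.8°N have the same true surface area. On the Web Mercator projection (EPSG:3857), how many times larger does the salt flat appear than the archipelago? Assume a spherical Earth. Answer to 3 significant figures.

On Mercator, area is exaggerated by sec²φ = 1/cos²φ.
At 46.8°: sec²(46.8°) = 1/0.6845² = 2.134.
At 25.8°: sec²(25.8°) = 1/0.9003² = 1.234.
Ratio = 2.134/1.234 = cos²(25.8°)/cos²(46.8°) ≈ 1.73.

1.73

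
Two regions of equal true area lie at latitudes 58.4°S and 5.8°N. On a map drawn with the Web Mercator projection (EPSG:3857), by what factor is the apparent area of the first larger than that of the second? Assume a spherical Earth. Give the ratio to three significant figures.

Mercator areal scale is sec²φ.
At 58.4°: sec²(58.4°) = 1/0.5240² = 3.642.
At 5.8°: sec²(5.8°) = 1/0.9949² = 1.010.
Ratio = 3.642/1.010 = cos²(5.8°)/cos²(58.4°) ≈ 3.60.

3.60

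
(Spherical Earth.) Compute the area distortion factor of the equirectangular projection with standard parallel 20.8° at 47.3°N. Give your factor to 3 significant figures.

The equidistant cylindrical projection with φ₀ = 20.8° has h = 1 (meridians true) and k = cos φ₀ / cos φ along parallels.
Areal scale = h·k = 1 × cos φ₀ / cos φ; at 47.3°, h = 1.000, k = 1.378, so h·k = 1.378.

1.38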